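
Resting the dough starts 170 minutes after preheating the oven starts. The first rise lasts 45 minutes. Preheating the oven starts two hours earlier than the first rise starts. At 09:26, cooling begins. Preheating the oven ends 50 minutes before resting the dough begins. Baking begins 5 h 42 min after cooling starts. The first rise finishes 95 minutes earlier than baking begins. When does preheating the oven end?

12:48

Baking starts at 09:26 + 342 min = 15:08.
The first rise ends at 15:08 − 95 min = 13:33.
The first rise starts at 13:33 − 45 min = 12:48.
Preheating the oven starts at 12:48 − 120 min = 10:48.
Resting the dough starts at 10:48 + 170 min = 13:38.
Preheating the oven ends at 13:38 − 50 min = 12:48.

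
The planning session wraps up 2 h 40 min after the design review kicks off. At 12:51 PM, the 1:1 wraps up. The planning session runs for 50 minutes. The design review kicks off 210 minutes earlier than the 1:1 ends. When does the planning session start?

11:11 AM

The design review starts at 12:51 PM − 210 min = 9:21 AM.
The planning session ends at 9:21 AM + 160 min = 12:01 PM.
The planning session starts at 12:01 PM − 50 min = 11:11 AM.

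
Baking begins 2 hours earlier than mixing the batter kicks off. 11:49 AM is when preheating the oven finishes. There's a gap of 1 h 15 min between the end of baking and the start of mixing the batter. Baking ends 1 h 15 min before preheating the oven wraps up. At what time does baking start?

Baking ends at 11:49 AM − 75 min = 10:34 AM.
Mixing the batter starts at 10:34 AM + 75 min = 11:49 AM.
Baking starts at 11:49 AM − 120 min = 9:49 AM.

9:49 AM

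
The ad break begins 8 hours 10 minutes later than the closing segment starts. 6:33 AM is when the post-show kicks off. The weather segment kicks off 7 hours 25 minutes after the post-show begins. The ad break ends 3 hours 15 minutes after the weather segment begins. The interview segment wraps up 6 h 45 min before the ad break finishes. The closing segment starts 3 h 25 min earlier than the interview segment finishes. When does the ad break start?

3:13 PM

The weather segment starts at 6:33 AM + 445 min = 1:58 PM.
The ad break ends at 1:58 PM + 195 min = 5:13 PM.
The interview segment ends at 5:13 PM − 405 min = 10:28 AM.
The closing segment starts at 10:28 AM − 205 min = 7:03 AM.
The ad break starts at 7:03 AM + 490 min = 3:13 PM.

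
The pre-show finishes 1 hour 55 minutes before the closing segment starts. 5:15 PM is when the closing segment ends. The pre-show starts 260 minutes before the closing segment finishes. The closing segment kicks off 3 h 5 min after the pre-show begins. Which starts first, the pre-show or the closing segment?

the pre-show

The pre-show starts at 5:15 PM − 260 min = 12:55 PM.
The closing segment starts at 12:55 PM + 185 min = 4:00 PM.
The pre-show starts at 12:55 PM and the closing segment starts at 4:00 PM, so the pre-show is first.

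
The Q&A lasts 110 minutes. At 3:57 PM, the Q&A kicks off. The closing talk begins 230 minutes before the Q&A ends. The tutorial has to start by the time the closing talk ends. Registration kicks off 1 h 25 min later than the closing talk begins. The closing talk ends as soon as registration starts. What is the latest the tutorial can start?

The Q&A ends at 3:57 PM + 110 min = 5:47 PM.
The closing talk starts at 5:47 PM − 230 min = 1:57 PM.
Registration starts at 1:57 PM + 85 min = 3:22 PM.
So the closing talk ends at 3:22 PM.
The tutorial is bounded by the closing talk, so the latest it can start is 3:22 PM.

3:22 PM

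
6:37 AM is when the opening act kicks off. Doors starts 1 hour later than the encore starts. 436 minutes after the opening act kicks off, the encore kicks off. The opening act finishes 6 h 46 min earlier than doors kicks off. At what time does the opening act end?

8:07 AM

The encore starts at 6:37 AM + 436 min = 1:53 PM.
Doors starts at 1:53 PM + 60 min = 2:53 PM.
The opening act ends at 2:53 PM − 406 min = 8:07 AM.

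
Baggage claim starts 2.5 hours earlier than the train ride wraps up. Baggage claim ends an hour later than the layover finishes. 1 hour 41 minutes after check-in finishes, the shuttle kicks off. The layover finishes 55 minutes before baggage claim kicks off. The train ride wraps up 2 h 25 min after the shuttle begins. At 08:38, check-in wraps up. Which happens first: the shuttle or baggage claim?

baggage claim

The shuttle starts at 08:38 + 101 min = 10:19.
The train ride ends at 10:19 + 145 min = 12:44.
Baggage claim starts at 12:44 − 150 min = 10:14.
The shuttle starts at 10:19 and baggage claim starts at 10:14, so baggage claim is first.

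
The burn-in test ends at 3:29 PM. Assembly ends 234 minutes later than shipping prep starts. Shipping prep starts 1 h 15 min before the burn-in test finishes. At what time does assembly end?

Shipping prep starts at 3:29 PM − 75 min = 2:14 PM.
Assembly ends at 2:14 PM + 234 min = 6:08 PM.

6:08 PM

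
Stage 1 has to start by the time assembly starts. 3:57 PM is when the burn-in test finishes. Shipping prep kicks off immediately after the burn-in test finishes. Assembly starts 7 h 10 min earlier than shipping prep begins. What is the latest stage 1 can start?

Shipping prep starts at 3:57 PM.
Assembly starts at 3:57 PM − 430 min = 8:47 AM.
Stage 1 is bounded by assembly, so the latest it can start is 8:47 AM.

8:47 AM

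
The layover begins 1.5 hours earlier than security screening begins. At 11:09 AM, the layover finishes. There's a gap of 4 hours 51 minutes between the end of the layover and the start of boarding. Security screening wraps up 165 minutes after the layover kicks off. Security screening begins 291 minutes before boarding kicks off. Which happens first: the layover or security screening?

Boarding starts at 11:09 AM + 291 min = 4:00 PM.
Security screening starts at 4:00 PM − 291 min = 11:09 AM.
The layover starts at 11:09 AM − 90 min = 9:39 AM.
The layover starts at 9:39 AM and security screening starts at 11:09 AM, so the layover is first.

the layover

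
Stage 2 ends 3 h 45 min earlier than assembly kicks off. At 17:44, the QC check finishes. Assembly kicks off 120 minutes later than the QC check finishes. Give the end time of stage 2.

Assembly starts at 17:44 + 120 min = 19:44.
Stage 2 ends at 19:44 − 225 min = 15:59.

15:59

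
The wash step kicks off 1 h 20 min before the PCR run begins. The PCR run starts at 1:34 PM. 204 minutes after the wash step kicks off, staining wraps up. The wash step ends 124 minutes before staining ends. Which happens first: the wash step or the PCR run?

The wash step starts at 1:34 PM − 80 min = 12:14 PM.
The wash step starts at 12:14 PM and the PCR run starts at 1:34 PM, so the wash step is first.

the wash step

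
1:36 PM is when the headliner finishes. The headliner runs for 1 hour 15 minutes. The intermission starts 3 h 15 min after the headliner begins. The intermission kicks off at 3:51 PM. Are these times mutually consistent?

No

The headliner starts at 1:36 PM − 75 min = 12:21 PM.
The intermission starts at 12:21 PM + 195 min = 3:36 PM.
But the intermission is also said to start at 3:51 PM — a 15-minute conflict.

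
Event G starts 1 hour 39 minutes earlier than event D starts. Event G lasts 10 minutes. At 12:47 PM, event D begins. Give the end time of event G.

Event G starts at 12:47 PM − 99 min = 11:08 AM.
Event G ends at 11:08 AM + 10 min = 11:18 AM.

11:18 AM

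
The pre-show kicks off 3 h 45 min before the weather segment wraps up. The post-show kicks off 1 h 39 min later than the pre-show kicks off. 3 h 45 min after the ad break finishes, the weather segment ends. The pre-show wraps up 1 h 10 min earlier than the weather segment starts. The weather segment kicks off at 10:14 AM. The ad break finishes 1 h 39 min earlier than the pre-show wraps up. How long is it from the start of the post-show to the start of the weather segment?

1 hour 10 minutes

The pre-show ends at 10:14 AM − 70 min = 9:04 AM.
The ad break ends at 9:04 AM − 99 min = 7:25 AM.
The weather segment ends at 7:25 AM + 225 min = 11:10 AM.
The pre-show starts at 11:10 AM − 225 min = 7:25 AM.
The post-show starts at 7:25 AM + 99 min = 9:04 AM.
From 9:04 AM to 10:14 AM is 1 hour 10 minutes.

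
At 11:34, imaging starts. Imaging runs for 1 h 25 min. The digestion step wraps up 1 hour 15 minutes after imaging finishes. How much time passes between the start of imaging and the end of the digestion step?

2 hours 40 minutes

Imaging ends at 11:34 + 85 min = 12:59.
The digestion step ends at 12:59 + 75 min = 14:14.
From 11:34 to 14:14 is 2 hours 40 minutes.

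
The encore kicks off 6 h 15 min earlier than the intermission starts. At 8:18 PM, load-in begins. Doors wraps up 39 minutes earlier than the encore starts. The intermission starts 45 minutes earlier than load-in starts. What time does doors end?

12:39 PM

The intermission starts at 8:18 PM − 45 min = 7:33 PM.
The encore starts at 7:33 PM − 375 min = 1:18 PM.
Doors ends at 1:18 PM − 39 min = 12:39 PM.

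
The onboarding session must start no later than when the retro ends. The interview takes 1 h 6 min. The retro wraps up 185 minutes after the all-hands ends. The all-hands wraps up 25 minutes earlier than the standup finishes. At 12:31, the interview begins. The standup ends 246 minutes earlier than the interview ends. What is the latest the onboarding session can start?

The interview ends at 12:31 + 66 min = 13:37.
The standup ends at 13:37 − 246 min = 09:31.
The all-hands ends at 09:31 − 25 min = 09:06.
The retro ends at 09:06 + 185 min = 12:11.
The onboarding session is bounded by the retro, so the latest it can start is 12:11.

12:11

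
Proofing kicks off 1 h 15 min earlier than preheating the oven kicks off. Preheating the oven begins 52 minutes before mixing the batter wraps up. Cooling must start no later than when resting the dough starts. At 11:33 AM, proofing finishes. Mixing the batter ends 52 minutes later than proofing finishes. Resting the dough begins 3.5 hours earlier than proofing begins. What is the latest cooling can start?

Mixing the batter ends at 11:33 AM + 52 min = 12:25 PM.
Preheating the oven starts at 12:25 PM − 52 min = 11:33 AM.
Proofing starts at 11:33 AM − 75 min = 10:18 AM.
Resting the dough starts at 10:18 AM − 210 min = 6:48 AM.
Cooling is bounded by resting the dough, so the latest it can start is 6:48 AM.

6:48 AM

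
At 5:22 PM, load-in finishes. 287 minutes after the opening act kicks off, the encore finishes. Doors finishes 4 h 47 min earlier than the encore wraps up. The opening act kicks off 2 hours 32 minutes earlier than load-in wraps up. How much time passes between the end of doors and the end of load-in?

The opening act starts at 5:22 PM − 152 min = 2:50 PM.
The encore ends at 2:50 PM + 287 min = 7:37 PM.
Doors ends at 7:37 PM − 287 min = 2:50 PM.
From 2:50 PM to 5:22 PM is 152 minutes.

152 minutes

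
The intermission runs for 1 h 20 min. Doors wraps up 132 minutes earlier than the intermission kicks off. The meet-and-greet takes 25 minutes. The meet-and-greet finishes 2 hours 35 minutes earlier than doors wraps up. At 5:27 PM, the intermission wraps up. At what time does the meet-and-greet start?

10:55 AM

The intermission starts at 5:27 PM − 80 min = 4:07 PM.
Doors ends at 4:07 PM − 132 min = 1:55 PM.
The meet-and-greet ends at 1:55 PM − 155 min = 11:20 AM.
The meet-and-greet starts at 11:20 AM − 25 min = 10:55 AM.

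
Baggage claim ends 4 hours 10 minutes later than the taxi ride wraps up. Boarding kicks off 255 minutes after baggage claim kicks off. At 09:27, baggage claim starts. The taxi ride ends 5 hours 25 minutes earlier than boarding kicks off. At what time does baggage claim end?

12:27

Boarding starts at 09:27 + 255 min = 13:42.
The taxi ride ends at 13:42 − 325 min = 08:17.
Baggage claim ends at 08:17 + 250 min = 12:27.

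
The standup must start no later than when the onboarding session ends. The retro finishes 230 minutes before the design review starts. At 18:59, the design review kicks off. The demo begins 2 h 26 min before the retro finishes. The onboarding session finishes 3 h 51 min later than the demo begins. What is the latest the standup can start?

The retro ends at 18:59 − 230 min = 15:09.
The demo starts at 15:09 − 146 min = 12:43.
The onboarding session ends at 12:43 + 231 min = 16:34.
The standup is bounded by the onboarding session, so the latest it can start is 16:34.

16:34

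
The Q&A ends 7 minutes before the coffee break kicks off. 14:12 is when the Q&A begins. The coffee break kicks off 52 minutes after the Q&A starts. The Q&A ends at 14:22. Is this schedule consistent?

The coffee break starts at 14:12 + 52 min = 15:04.
The Q&A ends at 15:04 − 7 min = 14:57.
But the Q&A is also said to end at 14:22 — a 35-minute conflict.

No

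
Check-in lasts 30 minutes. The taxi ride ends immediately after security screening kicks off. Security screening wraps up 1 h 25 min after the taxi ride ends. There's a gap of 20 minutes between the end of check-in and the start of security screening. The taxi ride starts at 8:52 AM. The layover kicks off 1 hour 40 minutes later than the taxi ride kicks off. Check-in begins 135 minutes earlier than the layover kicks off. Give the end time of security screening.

The layover starts at 8:52 AM + 100 min = 10:32 AM.
Check-in starts at 10:32 AM − 135 min = 8:17 AM.
Check-in ends at 8:17 AM + 30 min = 8:47 AM.
Security screening starts at 8:47 AM + 20 min = 9:07 AM.
So the taxi ride ends at 9:07 AM.
Security screening ends at 9:07 AM + 85 min = 10:32 AM.

10:32 AM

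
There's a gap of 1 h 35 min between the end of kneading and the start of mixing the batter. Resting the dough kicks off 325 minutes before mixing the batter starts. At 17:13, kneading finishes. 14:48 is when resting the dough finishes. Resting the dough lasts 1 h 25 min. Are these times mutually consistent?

Mixing the batter starts at 17:13 + 95 min = 18:48.
Resting the dough starts at 18:48 − 325 min = 13:23.
Resting the dough ends at 13:23 + 85 min = 14:48.
That matches the stated 14:48, so the schedule is consistent.

Yes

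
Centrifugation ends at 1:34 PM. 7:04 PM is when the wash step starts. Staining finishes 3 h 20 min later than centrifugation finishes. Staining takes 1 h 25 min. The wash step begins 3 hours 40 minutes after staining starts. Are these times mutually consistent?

Staining ends at 1:34 PM + 200 min = 4:54 PM.
Staining starts at 4:54 PM − 85 min = 3:29 PM.
The wash step starts at 3:29 PM + 220 min = 7:09 PM.
But the wash step is also said to start at 7:04 PM — a 5-minute conflict.

No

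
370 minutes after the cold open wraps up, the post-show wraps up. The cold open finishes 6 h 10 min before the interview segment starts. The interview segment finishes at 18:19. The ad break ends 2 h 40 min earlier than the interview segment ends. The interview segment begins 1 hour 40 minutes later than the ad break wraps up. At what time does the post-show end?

17:19

The ad break ends at 18:19 − 160 min = 15:39.
The interview segment starts at 15:39 + 100 min = 17:19.
The cold open ends at 17:19 − 370 min = 11:09.
The post-show ends at 11:09 + 370 min = 17:19.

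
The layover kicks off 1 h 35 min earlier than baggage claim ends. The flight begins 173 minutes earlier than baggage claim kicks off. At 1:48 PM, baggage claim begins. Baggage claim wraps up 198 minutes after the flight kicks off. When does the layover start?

The flight starts at 1:48 PM − 173 min = 10:55 AM.
Baggage claim ends at 10:55 AM + 198 min = 2:13 PM.
The layover starts at 2:13 PM − 95 min = 12:38 PM.

12:38 PM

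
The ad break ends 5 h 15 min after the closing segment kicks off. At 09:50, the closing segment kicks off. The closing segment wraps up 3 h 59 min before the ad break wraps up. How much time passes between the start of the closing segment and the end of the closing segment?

1 h 16 min

The ad break ends at 09:50 + 315 min = 15:05.
The closing segment ends at 15:05 − 239 min = 11:06.
From 09:50 to 11:06 is 1 h 16 min.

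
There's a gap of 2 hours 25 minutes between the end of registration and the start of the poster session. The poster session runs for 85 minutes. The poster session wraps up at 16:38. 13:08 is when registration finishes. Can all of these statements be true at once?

No

The poster session starts at 13:08 + 145 min = 15:33.
The poster session ends at 15:33 + 85 min = 16:58.
But the poster session is also said to end at 16:38 — a 20-minute conflict.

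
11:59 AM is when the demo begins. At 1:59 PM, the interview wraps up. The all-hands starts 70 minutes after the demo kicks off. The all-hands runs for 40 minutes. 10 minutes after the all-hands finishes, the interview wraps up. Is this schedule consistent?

Yes

The all-hands starts at 11:59 AM + 70 min = 1:09 PM.
The all-hands ends at 1:09 PM + 40 min = 1:49 PM.
The interview ends at 1:49 PM + 10 min = 1:59 PM.
That matches the stated 1:59 PM, so the schedule is consistent.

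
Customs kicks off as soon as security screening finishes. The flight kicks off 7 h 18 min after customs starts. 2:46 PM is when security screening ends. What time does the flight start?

10:04 PM

Customs starts at 2:46 PM.
The flight starts at 2:46 PM + 438 min = 10:04 PM.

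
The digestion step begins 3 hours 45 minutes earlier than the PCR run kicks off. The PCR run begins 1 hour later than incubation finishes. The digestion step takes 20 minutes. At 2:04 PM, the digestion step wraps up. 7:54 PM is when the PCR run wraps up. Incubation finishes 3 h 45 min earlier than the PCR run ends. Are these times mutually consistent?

Incubation ends at 7:54 PM − 225 min = 4:09 PM.
The PCR run starts at 4:09 PM + 60 min = 5:09 PM.
The digestion step starts at 5:09 PM − 225 min = 1:24 PM.
The digestion step ends at 1:24 PM + 20 min = 1:44 PM.
But the digestion step is also said to end at 2:04 PM — a 20-minute conflict.

No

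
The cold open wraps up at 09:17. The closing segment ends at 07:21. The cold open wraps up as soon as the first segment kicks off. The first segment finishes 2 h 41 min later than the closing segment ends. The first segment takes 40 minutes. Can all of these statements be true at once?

No

The first segment ends at 07:21 + 161 min = 10:02.
The first segment starts at 10:02 − 40 min = 09:22.
So the cold open ends at 09:22.
But the cold open is also said to end at 09:17 — a 5-minute conflict.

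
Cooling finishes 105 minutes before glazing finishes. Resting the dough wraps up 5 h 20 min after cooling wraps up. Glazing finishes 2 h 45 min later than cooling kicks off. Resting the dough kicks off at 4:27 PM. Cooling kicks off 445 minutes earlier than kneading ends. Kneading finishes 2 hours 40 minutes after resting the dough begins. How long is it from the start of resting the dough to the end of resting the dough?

1 h 35 min

Kneading ends at 4:27 PM + 160 min = 7:07 PM.
Cooling starts at 7:07 PM − 445 min = 11:42 AM.
Glazing ends at 11:42 AM + 165 min = 2:27 PM.
Cooling ends at 2:27 PM − 105 min = 12:42 PM.
Resting the dough ends at 12:42 PM + 320 min = 6:02 PM.
From 4:27 PM to 6:02 PM is 1 h 35 min.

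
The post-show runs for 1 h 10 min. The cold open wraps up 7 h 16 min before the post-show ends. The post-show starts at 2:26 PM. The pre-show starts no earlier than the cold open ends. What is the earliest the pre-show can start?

8:20 AM

The post-show ends at 2:26 PM + 70 min = 3:36 PM.
The cold open ends at 3:36 PM − 436 min = 8:20 AM.
The pre-show is bounded by the cold open, so the earliest it can start is 8:20 AM.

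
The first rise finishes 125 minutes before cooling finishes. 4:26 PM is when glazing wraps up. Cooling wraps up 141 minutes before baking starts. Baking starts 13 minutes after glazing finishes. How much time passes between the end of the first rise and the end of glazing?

Baking starts at 4:26 PM + 13 min = 4:39 PM.
Cooling ends at 4:39 PM − 141 min = 2:18 PM.
The first rise ends at 2:18 PM − 125 min = 12:13 PM.
From 12:13 PM to 4:26 PM is 4 hours 13 minutes.

4 hours 13 minutes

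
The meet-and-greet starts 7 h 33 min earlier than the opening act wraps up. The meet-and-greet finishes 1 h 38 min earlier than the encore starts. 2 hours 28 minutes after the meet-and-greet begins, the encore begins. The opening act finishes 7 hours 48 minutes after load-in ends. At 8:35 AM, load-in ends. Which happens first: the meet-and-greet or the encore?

the meet-and-greet

The opening act ends at 8:35 AM + 468 min = 4:23 PM.
The meet-and-greet starts at 4:23 PM − 453 min = 8:50 AM.
The encore starts at 8:50 AM + 148 min = 11:18 AM.
The meet-and-greet starts at 8:50 AM and the encore starts at 11:18 AM, so the meet-and-greet is first.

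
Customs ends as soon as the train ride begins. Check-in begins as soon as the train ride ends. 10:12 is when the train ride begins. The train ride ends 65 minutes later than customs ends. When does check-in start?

Customs ends at 10:12.
The train ride ends at 10:12 + 65 min = 11:17.
So check-in starts at 11:17.

11:17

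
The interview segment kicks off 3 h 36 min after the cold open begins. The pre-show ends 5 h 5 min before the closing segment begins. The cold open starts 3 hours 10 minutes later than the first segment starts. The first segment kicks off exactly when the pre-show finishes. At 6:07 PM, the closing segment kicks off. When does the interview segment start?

The pre-show ends at 6:07 PM − 305 min = 1:02 PM.
So the first segment starts at 1:02 PM.
The cold open starts at 1:02 PM + 190 min = 4:12 PM.
The interview segment starts at 4:12 PM + 216 min = 7:48 PM.

7:48 PM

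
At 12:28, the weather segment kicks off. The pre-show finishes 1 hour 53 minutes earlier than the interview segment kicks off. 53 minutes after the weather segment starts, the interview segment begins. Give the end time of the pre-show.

The interview segment starts at 12:28 + 53 min = 13:21.
The pre-show ends at 13:21 − 113 min = 11:28.

11:28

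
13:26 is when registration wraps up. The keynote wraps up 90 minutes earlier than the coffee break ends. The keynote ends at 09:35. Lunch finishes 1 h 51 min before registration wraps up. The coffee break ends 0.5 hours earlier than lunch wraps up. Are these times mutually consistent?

Yes

Lunch ends at 13:26 − 111 min = 11:35.
The coffee break ends at 11:35 − 30 min = 11:05.
The keynote ends at 11:05 − 90 min = 09:35.
That matches the stated 09:35, so the schedule is consistent.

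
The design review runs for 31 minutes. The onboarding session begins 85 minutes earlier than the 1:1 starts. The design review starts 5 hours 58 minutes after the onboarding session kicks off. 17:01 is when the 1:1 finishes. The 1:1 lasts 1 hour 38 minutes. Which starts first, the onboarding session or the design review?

the onboarding session

The 1:1 starts at 17:01 − 98 min = 15:23.
The onboarding session starts at 15:23 − 85 min = 13:58.
The design review starts at 13:58 + 358 min = 19:56.
The onboarding session starts at 13:58 and the design review starts at 19:56, so the onboarding session is first.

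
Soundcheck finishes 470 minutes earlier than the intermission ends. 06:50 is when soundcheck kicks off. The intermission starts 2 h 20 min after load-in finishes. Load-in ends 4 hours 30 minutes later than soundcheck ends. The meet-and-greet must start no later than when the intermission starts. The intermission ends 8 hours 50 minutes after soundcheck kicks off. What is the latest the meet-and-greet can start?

14:40

The intermission ends at 06:50 + 530 min = 15:40.
Soundcheck ends at 15:40 − 470 min = 07:50.
Load-in ends at 07:50 + 270 min = 12:20.
The intermission starts at 12:20 + 140 min = 14:40.
The meet-and-greet is bounded by the intermission, so the latest it can start is 14:40.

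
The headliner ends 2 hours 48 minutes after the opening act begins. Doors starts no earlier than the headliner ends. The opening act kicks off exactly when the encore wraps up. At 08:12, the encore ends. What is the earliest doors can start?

11:00

The opening act starts at 08:12.
The headliner ends at 08:12 + 168 min = 11:00.
Doors is bounded by the headliner, so the earliest it can start is 11:00.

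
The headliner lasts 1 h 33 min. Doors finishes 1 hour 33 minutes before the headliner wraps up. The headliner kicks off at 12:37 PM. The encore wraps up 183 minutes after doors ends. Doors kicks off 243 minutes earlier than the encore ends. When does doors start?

11:37 AM

The headliner ends at 12:37 PM + 93 min = 2:10 PM.
Doors ends at 2:10 PM − 93 min = 12:37 PM.
The encore ends at 12:37 PM + 183 min = 3:40 PM.
Doors starts at 3:40 PM − 243 min = 11:37 AM.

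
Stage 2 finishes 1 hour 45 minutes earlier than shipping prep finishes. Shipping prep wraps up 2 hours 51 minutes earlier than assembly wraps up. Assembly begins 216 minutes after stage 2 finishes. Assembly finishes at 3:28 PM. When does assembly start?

2:28 PM

Shipping prep ends at 3:28 PM − 171 min = 12:37 PM.
Stage 2 ends at 12:37 PM − 105 min = 10:52 AM.
Assembly starts at 10:52 AM + 216 min = 2:28 PM.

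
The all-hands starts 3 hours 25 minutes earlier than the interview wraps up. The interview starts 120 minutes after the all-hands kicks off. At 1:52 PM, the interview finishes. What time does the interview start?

12:27 PM

The all-hands starts at 1:52 PM − 205 min = 10:27 AM.
The interview starts at 10:27 AM + 120 min = 12:27 PM.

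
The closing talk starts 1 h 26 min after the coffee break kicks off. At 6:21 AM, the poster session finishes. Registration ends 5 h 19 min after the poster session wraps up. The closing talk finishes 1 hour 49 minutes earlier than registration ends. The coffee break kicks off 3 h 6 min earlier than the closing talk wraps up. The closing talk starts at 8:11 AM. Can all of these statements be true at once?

Registration ends at 6:21 AM + 319 min = 11:40 AM.
The closing talk ends at 11:40 AM − 109 min = 9:51 AM.
The coffee break starts at 9:51 AM − 186 min = 6:45 AM.
The closing talk starts at 6:45 AM + 86 min = 8:11 AM.
That matches the stated 8:11 AM, so the schedule is consistent.

Yes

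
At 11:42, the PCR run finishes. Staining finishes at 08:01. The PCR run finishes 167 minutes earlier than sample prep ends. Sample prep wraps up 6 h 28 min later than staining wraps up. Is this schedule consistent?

Yes

Sample prep ends at 08:01 + 388 min = 14:29.
The PCR run ends at 14:29 − 167 min = 11:42.
That matches the stated 11:42, so the schedule is consistent.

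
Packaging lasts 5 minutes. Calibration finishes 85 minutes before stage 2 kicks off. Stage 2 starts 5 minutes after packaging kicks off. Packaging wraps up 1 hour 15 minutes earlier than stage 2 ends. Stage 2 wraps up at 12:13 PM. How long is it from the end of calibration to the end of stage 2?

2 h 40 min

Packaging ends at 12:13 PM − 75 min = 10:58 AM.
Packaging starts at 10:58 AM − 5 min = 10:53 AM.
Stage 2 starts at 10:53 AM + 5 min = 10:58 AM.
Calibration ends at 10:58 AM − 85 min = 9:33 AM.
From 9:33 AM to 12:13 PM is 2 h 40 min.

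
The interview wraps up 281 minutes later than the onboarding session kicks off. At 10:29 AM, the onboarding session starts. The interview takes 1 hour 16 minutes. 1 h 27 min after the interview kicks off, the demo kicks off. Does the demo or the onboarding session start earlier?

The interview ends at 10:29 AM + 281 min = 3:10 PM.
The interview starts at 3:10 PM − 76 min = 1:54 PM.
The demo starts at 1:54 PM + 87 min = 3:21 PM.
The demo starts at 3:21 PM and the onboarding session starts at 10:29 AM, so the onboarding session is first.

the onboarding session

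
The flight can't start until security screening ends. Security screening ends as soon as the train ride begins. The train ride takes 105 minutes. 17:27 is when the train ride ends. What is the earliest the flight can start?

The train ride starts at 17:27 − 105 min = 15:42.
So security screening ends at 15:42.
The flight is bounded by security screening, so the earliest it can start is 15:42.

15:42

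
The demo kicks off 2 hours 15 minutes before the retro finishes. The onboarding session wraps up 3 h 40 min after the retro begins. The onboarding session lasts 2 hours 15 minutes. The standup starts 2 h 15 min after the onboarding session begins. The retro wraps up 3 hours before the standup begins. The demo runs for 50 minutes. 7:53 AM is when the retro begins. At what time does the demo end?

7:08 AM

The onboarding session ends at 7:53 AM + 220 min = 11:33 AM.
The onboarding session starts at 11:33 AM − 135 min = 9:18 AM.
The standup starts at 9:18 AM + 135 min = 11:33 AM.
The retro ends at 11:33 AM − 180 min = 8:33 AM.
The demo starts at 8:33 AM − 135 min = 6:18 AM.
The demo ends at 6:18 AM + 50 min = 7:08 AM.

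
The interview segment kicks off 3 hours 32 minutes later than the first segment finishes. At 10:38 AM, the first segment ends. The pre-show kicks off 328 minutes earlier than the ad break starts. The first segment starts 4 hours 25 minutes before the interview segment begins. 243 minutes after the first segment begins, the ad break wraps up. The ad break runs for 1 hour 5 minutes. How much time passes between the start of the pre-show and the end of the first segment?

The interview segment starts at 10:38 AM + 212 min = 2:10 PM.
The first segment starts at 2:10 PM − 265 min = 9:45 AM.
The ad break ends at 9:45 AM + 243 min = 1:48 PM.
The ad break starts at 1:48 PM − 65 min = 12:43 PM.
The pre-show starts at 12:43 PM − 328 min = 7:15 AM.
From 7:15 AM to 10:38 AM is 3 h 23 min.

3 h 23 min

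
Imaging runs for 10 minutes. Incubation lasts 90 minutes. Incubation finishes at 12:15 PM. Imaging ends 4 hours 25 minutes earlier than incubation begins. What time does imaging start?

Incubation starts at 12:15 PM − 90 min = 10:45 AM.
Imaging ends at 10:45 AM − 265 min = 6:20 AM.
Imaging starts at 6:20 AM − 10 min = 6:10 AM.

6:10 AM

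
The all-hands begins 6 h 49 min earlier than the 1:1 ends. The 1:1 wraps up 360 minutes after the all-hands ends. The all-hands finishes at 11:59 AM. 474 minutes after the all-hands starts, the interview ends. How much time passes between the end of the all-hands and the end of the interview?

425 minutes

The 1:1 ends at 11:59 AM + 360 min = 5:59 PM.
The all-hands starts at 5:59 PM − 409 min = 11:10 AM.
The interview ends at 11:10 AM + 474 min = 7:04 PM.
From 11:59 AM to 7:04 PM is 425 minutes.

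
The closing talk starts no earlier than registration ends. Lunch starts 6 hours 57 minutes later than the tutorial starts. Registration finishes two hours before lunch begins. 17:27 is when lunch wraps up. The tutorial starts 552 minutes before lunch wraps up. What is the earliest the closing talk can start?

The tutorial starts at 17:27 − 552 min = 08:15.
Lunch starts at 08:15 + 417 min = 15:12.
Registration ends at 15:12 − 120 min = 13:12.
The closing talk is bounded by registration, so the earliest it can start is 13:12.

13:12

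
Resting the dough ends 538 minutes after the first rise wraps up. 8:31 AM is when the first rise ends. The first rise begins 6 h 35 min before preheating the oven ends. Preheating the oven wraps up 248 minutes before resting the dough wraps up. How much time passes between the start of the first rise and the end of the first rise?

Resting the dough ends at 8:31 AM + 538 min = 5:29 PM.
Preheating the oven ends at 5:29 PM − 248 min = 1:21 PM.
The first rise starts at 1:21 PM − 395 min = 6:46 AM.
From 6:46 AM to 8:31 AM is 1 hour 45 minutes.

1 hour 45 minutes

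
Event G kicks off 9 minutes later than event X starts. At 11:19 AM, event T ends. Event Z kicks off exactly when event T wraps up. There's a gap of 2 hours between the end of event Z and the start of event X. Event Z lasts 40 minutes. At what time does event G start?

Event Z starts at 11:19 AM.
Event Z ends at 11:19 AM + 40 min = 11:59 AM.
Event X starts at 11:59 AM + 120 min = 1:59 PM.
Event G starts at 1:59 PM + 9 min = 2:08 PM.

2:08 PM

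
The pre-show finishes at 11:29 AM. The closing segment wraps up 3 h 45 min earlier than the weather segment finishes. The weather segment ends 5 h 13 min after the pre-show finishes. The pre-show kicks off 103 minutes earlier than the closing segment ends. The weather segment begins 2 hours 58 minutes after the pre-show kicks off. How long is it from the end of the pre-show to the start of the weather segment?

163 minutes

The weather segment ends at 11:29 AM + 313 min = 4:42 PM.
The closing segment ends at 4:42 PM − 225 min = 12:57 PM.
The pre-show starts at 12:57 PM − 103 min = 11:14 AM.
The weather segment starts at 11:14 AM + 178 min = 2:12 PM.
From 11:29 AM to 2:12 PM is 163 minutes.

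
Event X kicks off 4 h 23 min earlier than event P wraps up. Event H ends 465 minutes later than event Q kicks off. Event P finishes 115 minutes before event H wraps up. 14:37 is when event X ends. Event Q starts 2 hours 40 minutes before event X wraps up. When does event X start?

13:24

Event Q starts at 14:37 − 160 min = 11:57.
Event H ends at 11:57 + 465 min = 19:42.
Event P ends at 19:42 − 115 min = 17:47.
Event X starts at 17:47 − 263 min = 13:24.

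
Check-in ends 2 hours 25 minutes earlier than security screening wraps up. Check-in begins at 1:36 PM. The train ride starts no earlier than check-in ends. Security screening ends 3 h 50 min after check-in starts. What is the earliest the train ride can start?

3:01 PM

Security screening ends at 1:36 PM + 230 min = 5:26 PM.
Check-in ends at 5:26 PM − 145 min = 3:01 PM.
The train ride is bounded by check-in, so the earliest it can start is 3:01 PM.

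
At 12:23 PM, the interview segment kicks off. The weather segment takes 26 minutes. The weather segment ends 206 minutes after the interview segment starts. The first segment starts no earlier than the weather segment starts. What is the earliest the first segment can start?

3:23 PM

The weather segment ends at 12:23 PM + 206 min = 3:49 PM.
The weather segment starts at 3:49 PM − 26 min = 3:23 PM.
The first segment is bounded by the weather segment, so the earliest it can start is 3:23 PM.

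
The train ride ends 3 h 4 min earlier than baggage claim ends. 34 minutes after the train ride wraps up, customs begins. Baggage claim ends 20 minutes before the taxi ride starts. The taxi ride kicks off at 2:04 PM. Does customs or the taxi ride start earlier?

customs

Baggage claim ends at 2:04 PM − 20 min = 1:44 PM.
The train ride ends at 1:44 PM − 184 min = 10:40 AM.
Customs starts at 10:40 AM + 34 min = 11:14 AM.
Customs starts at 11:14 AM and the taxi ride starts at 2:04 PM, so customs is first.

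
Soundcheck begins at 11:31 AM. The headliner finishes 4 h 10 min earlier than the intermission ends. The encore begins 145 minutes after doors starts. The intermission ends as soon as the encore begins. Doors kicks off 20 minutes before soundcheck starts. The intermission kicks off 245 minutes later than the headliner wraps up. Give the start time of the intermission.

1:31 PM

Doors starts at 11:31 AM − 20 min = 11:11 AM.
The encore starts at 11:11 AM + 145 min = 1:36 PM.
So the intermission ends at 1:36 PM.
The headliner ends at 1:36 PM − 250 min = 9:26 AM.
The intermission starts at 9:26 AM + 245 min = 1:31 PM.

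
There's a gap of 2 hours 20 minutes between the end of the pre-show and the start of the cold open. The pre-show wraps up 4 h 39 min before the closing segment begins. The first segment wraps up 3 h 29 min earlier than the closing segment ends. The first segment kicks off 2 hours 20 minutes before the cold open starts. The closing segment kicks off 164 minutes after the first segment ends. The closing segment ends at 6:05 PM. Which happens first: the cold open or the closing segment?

the cold open

The first segment ends at 6:05 PM − 209 min = 2:36 PM.
The closing segment starts at 2:36 PM + 164 min = 5:20 PM.
The pre-show ends at 5:20 PM − 279 min = 12:41 PM.
The cold open starts at 12:41 PM + 140 min = 3:01 PM.
The cold open starts at 3:01 PM and the closing segment starts at 5:20 PM, so the cold open is first.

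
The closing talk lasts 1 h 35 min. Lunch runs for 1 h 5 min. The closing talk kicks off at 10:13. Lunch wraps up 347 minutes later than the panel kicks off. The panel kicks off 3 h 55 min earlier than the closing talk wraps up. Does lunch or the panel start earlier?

The closing talk ends at 10:13 + 95 min = 11:48.
The panel starts at 11:48 − 235 min = 07:53.
Lunch ends at 07:53 + 347 min = 13:40.
Lunch starts at 13:40 − 65 min = 12:35.
Lunch starts at 12:35 and the panel starts at 07:53, so the panel is first.

the panel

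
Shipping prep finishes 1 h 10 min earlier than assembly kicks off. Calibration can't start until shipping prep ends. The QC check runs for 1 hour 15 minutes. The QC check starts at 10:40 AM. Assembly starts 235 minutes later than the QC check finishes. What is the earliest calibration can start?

The QC check ends at 10:40 AM + 75 min = 11:55 AM.
Assembly starts at 11:55 AM + 235 min = 3:50 PM.
Shipping prep ends at 3:50 PM − 70 min = 2:40 PM.
Calibration is bounded by shipping prep, so the earliest it can start is 2:40 PM.

2:40 PM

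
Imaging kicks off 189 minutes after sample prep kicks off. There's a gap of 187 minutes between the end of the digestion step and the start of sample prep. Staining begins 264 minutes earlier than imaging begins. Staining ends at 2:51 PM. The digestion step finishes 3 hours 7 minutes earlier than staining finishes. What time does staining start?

The digestion step ends at 2:51 PM − 187 min = 11:44 AM.
Sample prep starts at 11:44 AM + 187 min = 2:51 PM.
Imaging starts at 2:51 PM + 189 min = 6:00 PM.
Staining starts at 6:00 PM − 264 min = 1:36 PM.

1:36 PM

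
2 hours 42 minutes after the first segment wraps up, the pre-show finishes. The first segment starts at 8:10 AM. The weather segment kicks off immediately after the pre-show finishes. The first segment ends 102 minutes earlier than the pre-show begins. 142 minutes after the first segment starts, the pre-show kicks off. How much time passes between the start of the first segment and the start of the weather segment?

The pre-show starts at 8:10 AM + 142 min = 10:32 AM.
The first segment ends at 10:32 AM − 102 min = 8:50 AM.
The pre-show ends at 8:50 AM + 162 min = 11:32 AM.
So the weather segment starts at 11:32 AM.
From 8:10 AM to 11:32 AM is 3 h 22 min.

3 h 22 min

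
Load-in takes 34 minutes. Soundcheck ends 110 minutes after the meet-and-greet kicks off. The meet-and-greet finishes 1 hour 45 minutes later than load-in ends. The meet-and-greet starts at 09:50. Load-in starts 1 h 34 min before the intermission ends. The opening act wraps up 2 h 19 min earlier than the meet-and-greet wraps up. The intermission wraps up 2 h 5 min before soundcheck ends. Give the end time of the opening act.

08:01

Soundcheck ends at 09:50 + 110 min = 11:40.
The intermission ends at 11:40 − 125 min = 09:35.
Load-in starts at 09:35 − 94 min = 08:01.
Load-in ends at 08:01 + 34 min = 08:35.
The meet-and-greet ends at 08:35 + 105 min = 10:20.
The opening act ends at 10:20 − 139 min = 08:01.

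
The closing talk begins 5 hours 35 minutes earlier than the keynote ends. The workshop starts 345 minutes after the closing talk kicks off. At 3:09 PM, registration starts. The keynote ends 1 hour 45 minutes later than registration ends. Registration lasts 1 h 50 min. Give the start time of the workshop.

6:54 PM

Registration ends at 3:09 PM + 110 min = 4:59 PM.
The keynote ends at 4:59 PM + 105 min = 6:44 PM.
The closing talk starts at 6:44 PM − 335 min = 1:09 PM.
The workshop starts at 1:09 PM + 345 min = 6:54 PM.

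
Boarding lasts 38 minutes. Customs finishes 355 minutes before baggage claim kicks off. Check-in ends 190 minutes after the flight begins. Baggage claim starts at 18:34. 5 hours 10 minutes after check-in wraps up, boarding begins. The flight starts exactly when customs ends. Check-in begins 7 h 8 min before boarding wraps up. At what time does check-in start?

Customs ends at 18:34 − 355 min = 12:39.
So the flight starts at 12:39.
Check-in ends at 12:39 + 190 min = 15:49.
Boarding starts at 15:49 + 310 min = 20:59.
Boarding ends at 20:59 + 38 min = 21:37.
Check-in starts at 21:37 − 428 min = 14:29.

14:29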